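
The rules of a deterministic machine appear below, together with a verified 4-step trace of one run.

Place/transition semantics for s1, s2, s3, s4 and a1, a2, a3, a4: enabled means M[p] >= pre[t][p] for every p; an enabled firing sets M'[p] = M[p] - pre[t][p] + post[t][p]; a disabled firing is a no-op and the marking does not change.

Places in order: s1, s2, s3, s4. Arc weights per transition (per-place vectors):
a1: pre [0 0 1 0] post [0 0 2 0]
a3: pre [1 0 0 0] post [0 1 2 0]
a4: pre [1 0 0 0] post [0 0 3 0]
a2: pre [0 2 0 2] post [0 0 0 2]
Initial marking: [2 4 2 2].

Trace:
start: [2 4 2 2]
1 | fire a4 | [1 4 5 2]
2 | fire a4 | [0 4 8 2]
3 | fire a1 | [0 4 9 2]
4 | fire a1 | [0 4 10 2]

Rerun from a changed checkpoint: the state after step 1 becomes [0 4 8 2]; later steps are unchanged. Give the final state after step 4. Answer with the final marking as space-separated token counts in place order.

0 4 10 2

state after step 1 := [0 4 8 2]
2 | fire a4 | [0 4 8 2]
3 | fire a1 | [0 4 9 2]
4 | fire a1 | [0 4 10 2]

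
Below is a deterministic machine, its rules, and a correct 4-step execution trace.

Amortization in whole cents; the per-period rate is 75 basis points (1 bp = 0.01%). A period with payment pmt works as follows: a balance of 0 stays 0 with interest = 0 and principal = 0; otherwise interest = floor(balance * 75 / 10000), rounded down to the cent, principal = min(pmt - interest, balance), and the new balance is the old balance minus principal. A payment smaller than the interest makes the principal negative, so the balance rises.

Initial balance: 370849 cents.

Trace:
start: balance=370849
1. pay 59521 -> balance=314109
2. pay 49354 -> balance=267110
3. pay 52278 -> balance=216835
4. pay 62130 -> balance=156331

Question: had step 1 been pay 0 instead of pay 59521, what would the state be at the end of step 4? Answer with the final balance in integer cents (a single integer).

(re-executing from step 1 with the substitution; state before step 1: balance=370849)
1. pay 0 -> balance=373630
2. pay 49354 -> balance=327078
3. pay 52278 -> balance=277253
4. pay 62130 -> balance=217202

217202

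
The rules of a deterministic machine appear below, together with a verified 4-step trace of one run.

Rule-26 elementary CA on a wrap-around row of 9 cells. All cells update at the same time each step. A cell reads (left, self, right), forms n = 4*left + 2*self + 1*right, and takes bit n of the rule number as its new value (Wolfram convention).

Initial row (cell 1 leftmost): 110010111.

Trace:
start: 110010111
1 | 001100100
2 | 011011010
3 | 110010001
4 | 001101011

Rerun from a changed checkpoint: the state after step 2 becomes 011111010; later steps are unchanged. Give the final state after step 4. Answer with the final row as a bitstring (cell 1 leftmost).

state after step 2 := 011111010
3 | 110000001
4 | 001000011

001000011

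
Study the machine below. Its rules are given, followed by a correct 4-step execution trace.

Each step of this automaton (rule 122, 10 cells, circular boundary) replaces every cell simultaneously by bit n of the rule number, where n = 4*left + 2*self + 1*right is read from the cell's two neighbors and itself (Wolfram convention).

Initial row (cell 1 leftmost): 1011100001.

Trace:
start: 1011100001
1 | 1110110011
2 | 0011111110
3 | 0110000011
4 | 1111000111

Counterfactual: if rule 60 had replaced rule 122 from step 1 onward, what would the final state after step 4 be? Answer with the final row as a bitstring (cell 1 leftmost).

(re-executing steps 1..4 under rule 60; state before step 1: 1011100001)
1 | 0110010001
2 | 1101011001
3 | 0011110101
4 | 1010001111

1010001111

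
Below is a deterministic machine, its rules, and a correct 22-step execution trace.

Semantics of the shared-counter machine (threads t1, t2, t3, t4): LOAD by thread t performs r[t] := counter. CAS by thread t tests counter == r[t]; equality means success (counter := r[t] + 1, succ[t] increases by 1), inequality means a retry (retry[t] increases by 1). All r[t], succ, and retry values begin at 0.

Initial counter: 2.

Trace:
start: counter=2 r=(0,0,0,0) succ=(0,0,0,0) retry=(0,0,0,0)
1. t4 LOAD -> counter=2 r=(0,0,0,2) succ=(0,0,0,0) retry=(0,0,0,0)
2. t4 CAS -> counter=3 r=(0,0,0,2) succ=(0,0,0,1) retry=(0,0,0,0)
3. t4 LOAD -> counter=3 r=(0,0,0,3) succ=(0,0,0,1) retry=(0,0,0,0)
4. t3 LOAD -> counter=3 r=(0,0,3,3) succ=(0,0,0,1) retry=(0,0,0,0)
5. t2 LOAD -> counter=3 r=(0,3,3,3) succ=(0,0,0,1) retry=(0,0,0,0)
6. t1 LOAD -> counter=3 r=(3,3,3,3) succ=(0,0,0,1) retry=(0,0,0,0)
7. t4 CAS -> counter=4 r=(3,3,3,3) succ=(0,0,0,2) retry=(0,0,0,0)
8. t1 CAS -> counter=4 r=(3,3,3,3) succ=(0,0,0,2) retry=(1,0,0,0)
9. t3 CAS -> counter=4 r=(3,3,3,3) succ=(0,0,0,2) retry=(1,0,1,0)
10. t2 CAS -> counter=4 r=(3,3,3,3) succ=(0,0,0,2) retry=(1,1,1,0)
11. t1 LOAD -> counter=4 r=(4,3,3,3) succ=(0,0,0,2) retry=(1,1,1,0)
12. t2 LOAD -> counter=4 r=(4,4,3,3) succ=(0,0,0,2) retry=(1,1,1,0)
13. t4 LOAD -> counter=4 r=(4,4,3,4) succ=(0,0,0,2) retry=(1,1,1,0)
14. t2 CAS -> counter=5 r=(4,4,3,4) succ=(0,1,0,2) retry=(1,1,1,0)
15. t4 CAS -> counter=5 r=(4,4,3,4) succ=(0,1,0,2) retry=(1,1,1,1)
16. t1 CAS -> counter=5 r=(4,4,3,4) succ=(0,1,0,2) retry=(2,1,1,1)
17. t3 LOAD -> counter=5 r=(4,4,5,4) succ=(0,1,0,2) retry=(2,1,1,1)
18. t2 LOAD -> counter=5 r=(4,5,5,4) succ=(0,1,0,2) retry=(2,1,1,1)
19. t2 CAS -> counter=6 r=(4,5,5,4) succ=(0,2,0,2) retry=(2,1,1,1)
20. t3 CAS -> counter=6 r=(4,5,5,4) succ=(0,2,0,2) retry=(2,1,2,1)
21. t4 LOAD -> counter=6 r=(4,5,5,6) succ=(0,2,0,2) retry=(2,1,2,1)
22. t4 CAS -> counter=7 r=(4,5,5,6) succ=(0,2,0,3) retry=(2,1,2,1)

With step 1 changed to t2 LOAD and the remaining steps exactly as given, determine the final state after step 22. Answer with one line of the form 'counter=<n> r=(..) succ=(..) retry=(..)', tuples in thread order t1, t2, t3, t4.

(re-executing from step 1 with the substitution; state before step 1: counter=2 r=(0,0,0,0) succ=(0,0,0,0) retry=(0,0,0,0))
1. t2 LOAD -> counter=2 r=(0,2,0,0) succ=(0,0,0,0) retry=(0,0,0,0)
2. t4 CAS -> counter=2 r=(0,2,0,0) succ=(0,0,0,0) retry=(0,0,0,1)
3. t4 LOAD -> counter=2 r=(0,2,0,2) succ=(0,0,0,0) retry=(0,0,0,1)
4. t3 LOAD -> counter=2 r=(0,2,2,2) succ=(0,0,0,0) retry=(0,0,0,1)
5. t2 LOAD -> counter=2 r=(0,2,2,2) succ=(0,0,0,0) retry=(0,0,0,1)
6. t1 LOAD -> counter=2 r=(2,2,2,2) succ=(0,0,0,0) retry=(0,0,0,1)
7. t4 CAS -> counter=3 r=(2,2,2,2) succ=(0,0,0,1) retry=(0,0,0,1)
8. t1 CAS -> counter=3 r=(2,2,2,2) succ=(0,0,0,1) retry=(1,0,0,1)
9. t3 CAS -> counter=3 r=(2,2,2,2) succ=(0,0,0,1) retry=(1,0,1,1)
10. t2 CAS -> counter=3 r=(2,2,2,2) succ=(0,0,0,1) retry=(1,1,1,1)
11. t1 LOAD -> counter=3 r=(3,2,2,2) succ=(0,0,0,1) retry=(1,1,1,1)
12. t2 LOAD -> counter=3 r=(3,3,2,2) succ=(0,0,0,1) retry=(1,1,1,1)
13. t4 LOAD -> counter=3 r=(3,3,2,3) succ=(0,0,0,1) retry=(1,1,1,1)
14. t2 CAS -> counter=4 r=(3,3,2,3) succ=(0,1,0,1) retry=(1,1,1,1)
15. t4 CAS -> counter=4 r=(3,3,2,3) succ=(0,1,0,1) retry=(1,1,1,2)
16. t1 CAS -> counter=4 r=(3,3,2,3) succ=(0,1,0,1) retry=(2,1,1,2)
17. t3 LOAD -> counter=4 r=(3,3,4,3) succ=(0,1,0,1) retry=(2,1,1,2)
18. t2 LOAD -> counter=4 r=(3,4,4,3) succ=(0,1,0,1) retry=(2,1,1,2)
19. t2 CAS -> counter=5 r=(3,4,4,3) succ=(0,2,0,1) retry=(2,1,1,2)
20. t3 CAS -> counter=5 r=(3,4,4,3) succ=(0,2,0,1) retry=(2,1,2,2)
21. t4 LOAD -> counter=5 r=(3,4,4,5) succ=(0,2,0,1) retry=(2,1,2,2)
22. t4 CAS -> counter=6 r=(3,4,4,5) succ=(0,2,0,2) retry=(2,1,2,2)

counter=6 r=(3,4,4,5) succ=(0,2,0,2) retry=(2,1,2,2)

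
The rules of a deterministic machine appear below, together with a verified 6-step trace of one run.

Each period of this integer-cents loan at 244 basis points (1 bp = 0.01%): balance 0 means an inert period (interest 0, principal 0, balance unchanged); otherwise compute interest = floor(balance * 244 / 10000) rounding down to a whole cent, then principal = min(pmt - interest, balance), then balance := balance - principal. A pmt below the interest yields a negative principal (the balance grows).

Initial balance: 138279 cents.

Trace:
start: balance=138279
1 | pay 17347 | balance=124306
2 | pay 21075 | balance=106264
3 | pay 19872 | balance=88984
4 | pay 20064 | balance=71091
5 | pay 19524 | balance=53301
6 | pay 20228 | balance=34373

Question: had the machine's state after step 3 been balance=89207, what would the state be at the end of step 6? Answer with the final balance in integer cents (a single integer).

34613

state after step 3 := balance=89207
4 | pay 20064 | balance=71319
5 | pay 19524 | balance=53535
6 | pay 20228 | balance=34613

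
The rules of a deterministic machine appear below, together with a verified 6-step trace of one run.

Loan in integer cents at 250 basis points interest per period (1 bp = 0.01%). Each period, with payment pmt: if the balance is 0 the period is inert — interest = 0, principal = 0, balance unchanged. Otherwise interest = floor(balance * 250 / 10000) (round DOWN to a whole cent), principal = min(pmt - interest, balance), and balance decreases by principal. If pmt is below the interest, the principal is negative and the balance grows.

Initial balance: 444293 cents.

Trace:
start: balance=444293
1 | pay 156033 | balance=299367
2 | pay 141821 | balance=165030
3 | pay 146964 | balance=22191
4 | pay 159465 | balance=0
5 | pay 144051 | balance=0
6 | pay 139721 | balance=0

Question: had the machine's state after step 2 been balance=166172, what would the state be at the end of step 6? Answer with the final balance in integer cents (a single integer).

0

state after step 2 := balance=166172
3 | pay 146964 | balance=23362
4 | pay 159465 | balance=0
5 | pay 144051 | balance=0
6 | pay 139721 | balance=0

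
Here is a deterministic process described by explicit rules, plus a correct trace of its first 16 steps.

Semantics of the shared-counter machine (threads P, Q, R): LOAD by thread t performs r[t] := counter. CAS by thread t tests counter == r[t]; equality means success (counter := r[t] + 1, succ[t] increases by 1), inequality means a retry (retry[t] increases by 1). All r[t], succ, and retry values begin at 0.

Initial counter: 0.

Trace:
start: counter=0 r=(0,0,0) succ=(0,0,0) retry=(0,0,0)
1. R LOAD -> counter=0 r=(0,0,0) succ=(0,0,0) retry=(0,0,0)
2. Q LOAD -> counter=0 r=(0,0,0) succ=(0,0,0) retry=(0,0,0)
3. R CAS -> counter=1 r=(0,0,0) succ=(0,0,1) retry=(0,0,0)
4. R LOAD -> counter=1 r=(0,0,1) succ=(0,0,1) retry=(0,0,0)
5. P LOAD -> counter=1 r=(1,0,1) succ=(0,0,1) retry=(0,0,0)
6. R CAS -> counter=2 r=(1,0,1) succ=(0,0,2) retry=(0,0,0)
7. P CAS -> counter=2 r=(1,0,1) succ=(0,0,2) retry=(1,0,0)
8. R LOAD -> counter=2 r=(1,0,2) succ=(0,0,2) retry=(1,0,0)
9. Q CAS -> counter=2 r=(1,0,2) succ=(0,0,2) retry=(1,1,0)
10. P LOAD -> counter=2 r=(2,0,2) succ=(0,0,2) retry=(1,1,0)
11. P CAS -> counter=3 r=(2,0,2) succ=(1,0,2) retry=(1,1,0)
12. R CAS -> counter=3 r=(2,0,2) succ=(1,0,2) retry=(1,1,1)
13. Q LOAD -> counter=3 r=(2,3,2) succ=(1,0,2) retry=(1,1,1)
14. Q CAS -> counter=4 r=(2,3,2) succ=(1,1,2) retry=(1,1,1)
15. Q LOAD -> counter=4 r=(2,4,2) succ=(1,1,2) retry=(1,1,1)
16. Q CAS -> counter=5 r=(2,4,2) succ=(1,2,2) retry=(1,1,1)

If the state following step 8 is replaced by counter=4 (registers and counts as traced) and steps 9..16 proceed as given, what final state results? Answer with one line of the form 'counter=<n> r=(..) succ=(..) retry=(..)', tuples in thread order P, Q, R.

counter=7 r=(4,6,2) succ=(1,2,2) retry=(1,1,1)

state after step 8 := counter=4 r=(1,0,2) succ=(0,0,2) retry=(1,0,0)
9. Q CAS -> counter=4 r=(1,0,2) succ=(0,0,2) retry=(1,1,0)
10. P LOAD -> counter=4 r=(4,0,2) succ=(0,0,2) retry=(1,1,0)
11. P CAS -> counter=5 r=(4,0,2) succ=(1,0,2) retry=(1,1,0)
12. R CAS -> counter=5 r=(4,0,2) succ=(1,0,2) retry=(1,1,1)
13. Q LOAD -> counter=5 r=(4,5,2) succ=(1,0,2) retry=(1,1,1)
14. Q CAS -> counter=6 r=(4,5,2) succ=(1,1,2) retry=(1,1,1)
15. Q LOAD -> counter=6 r=(4,6,2) succ=(1,1,2) retry=(1,1,1)
16. Q CAS -> counter=7 r=(4,6,2) succ=(1,2,2) retry=(1,1,1)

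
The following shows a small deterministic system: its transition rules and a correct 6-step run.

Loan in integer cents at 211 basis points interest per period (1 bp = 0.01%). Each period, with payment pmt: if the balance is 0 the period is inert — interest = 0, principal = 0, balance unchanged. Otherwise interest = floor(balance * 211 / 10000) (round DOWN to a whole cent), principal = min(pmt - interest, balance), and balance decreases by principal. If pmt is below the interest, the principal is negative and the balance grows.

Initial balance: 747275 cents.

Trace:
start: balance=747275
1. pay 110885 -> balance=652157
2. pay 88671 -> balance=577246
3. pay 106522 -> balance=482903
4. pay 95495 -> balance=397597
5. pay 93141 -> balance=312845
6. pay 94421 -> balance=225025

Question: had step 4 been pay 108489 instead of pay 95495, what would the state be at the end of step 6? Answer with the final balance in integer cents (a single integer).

211477

(re-executing from step 4 with the substitution; state before step 4: balance=482903)
4. pay 108489 -> balance=384603
5. pay 93141 -> balance=299577
6. pay 94421 -> balance=211477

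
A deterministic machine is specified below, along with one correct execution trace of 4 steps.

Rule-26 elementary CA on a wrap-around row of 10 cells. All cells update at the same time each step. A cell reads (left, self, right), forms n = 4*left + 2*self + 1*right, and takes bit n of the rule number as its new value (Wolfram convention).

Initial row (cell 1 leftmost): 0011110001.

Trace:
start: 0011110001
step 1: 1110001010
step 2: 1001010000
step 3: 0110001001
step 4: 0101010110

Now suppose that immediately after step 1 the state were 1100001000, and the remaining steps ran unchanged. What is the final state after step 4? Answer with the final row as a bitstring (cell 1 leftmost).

state after step 1 := 1100001000
step 2: 1010010101
step 3: 0001100001
step 4: 1011010010

1011010010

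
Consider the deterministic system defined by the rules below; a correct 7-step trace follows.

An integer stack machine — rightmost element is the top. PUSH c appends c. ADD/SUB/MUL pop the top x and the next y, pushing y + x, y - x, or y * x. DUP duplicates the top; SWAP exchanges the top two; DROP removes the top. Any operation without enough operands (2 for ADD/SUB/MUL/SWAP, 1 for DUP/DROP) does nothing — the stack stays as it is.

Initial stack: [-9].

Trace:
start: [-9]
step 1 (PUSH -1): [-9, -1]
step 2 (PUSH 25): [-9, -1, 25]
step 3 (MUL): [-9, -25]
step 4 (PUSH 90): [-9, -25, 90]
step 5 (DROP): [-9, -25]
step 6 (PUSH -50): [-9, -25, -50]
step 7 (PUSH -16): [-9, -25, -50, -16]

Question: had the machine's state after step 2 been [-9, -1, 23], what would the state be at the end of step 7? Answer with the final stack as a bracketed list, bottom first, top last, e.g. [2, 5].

[-9, -23, -50, -16]

state after step 2 := [-9, -1, 23]
step 3 (MUL): [-9, -23]
step 4 (PUSH 90): [-9, -23, 90]
step 5 (DROP): [-9, -23]
step 6 (PUSH -50): [-9, -23, -50]
step 7 (PUSH -16): [-9, -23, -50, -16]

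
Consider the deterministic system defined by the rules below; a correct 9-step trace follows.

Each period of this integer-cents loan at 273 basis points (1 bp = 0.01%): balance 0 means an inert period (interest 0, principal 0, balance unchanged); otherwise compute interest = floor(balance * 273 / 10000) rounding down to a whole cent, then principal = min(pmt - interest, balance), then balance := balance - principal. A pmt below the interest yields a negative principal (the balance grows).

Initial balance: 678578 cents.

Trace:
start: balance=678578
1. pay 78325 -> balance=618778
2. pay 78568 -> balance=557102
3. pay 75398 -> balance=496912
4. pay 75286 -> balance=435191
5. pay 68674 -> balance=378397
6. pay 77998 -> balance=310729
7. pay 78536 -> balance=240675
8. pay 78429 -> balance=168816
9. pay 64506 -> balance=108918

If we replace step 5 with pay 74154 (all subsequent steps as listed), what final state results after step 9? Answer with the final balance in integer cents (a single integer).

102815

(re-executing from step 5 with the substitution; state before step 5: balance=435191)
5. pay 74154 -> balance=372917
6. pay 77998 -> balance=305099
7. pay 78536 -> balance=234892
8. pay 78429 -> balance=162875
9. pay 64506 -> balance=102815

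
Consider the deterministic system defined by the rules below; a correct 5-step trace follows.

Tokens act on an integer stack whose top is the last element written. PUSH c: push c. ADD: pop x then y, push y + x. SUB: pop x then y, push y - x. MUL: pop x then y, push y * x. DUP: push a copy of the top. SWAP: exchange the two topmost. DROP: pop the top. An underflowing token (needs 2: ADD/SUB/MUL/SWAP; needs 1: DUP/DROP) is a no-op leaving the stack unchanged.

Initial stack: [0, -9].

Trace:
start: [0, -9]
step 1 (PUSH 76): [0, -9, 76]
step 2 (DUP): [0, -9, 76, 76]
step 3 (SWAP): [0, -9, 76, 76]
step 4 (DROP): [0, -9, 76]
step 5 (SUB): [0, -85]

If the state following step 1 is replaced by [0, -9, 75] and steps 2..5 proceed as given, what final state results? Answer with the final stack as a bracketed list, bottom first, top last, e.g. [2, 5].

[0, -84]

state after step 1 := [0, -9, 75]
step 2 (DUP): [0, -9, 75, 75]
step 3 (SWAP): [0, -9, 75, 75]
step 4 (DROP): [0, -9, 75]
step 5 (SUB): [0, -84]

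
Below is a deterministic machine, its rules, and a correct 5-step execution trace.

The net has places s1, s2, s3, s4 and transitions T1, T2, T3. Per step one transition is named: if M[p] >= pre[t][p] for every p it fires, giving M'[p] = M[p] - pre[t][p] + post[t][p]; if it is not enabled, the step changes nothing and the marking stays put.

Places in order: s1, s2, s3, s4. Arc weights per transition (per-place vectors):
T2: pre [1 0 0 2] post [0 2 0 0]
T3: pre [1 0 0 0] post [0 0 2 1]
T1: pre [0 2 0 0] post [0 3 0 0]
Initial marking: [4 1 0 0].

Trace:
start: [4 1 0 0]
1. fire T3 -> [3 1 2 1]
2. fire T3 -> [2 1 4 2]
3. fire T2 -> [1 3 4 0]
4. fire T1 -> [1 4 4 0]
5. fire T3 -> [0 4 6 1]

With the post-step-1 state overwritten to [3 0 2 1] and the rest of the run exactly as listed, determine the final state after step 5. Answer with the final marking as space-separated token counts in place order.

state after step 1 := [3 0 2 1]
2. fire T3 -> [2 0 4 2]
3. fire T2 -> [1 2 4 0]
4. fire T1 -> [1 3 4 0]
5. fire T3 -> [0 3 6 1]

0 3 6 1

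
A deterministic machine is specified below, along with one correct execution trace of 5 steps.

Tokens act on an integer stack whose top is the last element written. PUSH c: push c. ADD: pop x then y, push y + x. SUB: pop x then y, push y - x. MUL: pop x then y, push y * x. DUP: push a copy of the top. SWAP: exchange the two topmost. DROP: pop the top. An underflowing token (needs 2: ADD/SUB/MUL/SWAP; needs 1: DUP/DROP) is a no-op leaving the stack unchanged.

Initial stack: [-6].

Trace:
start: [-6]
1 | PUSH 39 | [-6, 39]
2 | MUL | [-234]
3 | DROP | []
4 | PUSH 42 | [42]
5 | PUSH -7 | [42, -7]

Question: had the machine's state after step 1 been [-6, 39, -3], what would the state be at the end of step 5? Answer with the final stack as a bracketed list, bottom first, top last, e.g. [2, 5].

state after step 1 := [-6, 39, -3]
2 | MUL | [-6, -117]
3 | DROP | [-6]
4 | PUSH 42 | [-6, 42]
5 | PUSH -7 | [-6, 42, -7]

[-6, 42, -7]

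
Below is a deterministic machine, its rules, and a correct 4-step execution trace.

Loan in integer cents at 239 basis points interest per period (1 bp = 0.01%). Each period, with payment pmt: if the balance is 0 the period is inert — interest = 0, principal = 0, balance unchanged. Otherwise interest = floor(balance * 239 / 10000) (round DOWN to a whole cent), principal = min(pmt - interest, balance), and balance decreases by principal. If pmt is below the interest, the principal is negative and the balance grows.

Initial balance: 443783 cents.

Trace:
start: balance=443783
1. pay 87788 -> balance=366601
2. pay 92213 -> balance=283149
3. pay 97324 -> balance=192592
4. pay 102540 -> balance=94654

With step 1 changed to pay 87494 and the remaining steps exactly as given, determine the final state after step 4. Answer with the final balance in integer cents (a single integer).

94970

(re-executing from step 1 with the substitution; state before step 1: balance=443783)
1. pay 87494 -> balance=366895
2. pay 92213 -> balance=283450
3. pay 97324 -> balance=192900
4. pay 102540 -> balance=94970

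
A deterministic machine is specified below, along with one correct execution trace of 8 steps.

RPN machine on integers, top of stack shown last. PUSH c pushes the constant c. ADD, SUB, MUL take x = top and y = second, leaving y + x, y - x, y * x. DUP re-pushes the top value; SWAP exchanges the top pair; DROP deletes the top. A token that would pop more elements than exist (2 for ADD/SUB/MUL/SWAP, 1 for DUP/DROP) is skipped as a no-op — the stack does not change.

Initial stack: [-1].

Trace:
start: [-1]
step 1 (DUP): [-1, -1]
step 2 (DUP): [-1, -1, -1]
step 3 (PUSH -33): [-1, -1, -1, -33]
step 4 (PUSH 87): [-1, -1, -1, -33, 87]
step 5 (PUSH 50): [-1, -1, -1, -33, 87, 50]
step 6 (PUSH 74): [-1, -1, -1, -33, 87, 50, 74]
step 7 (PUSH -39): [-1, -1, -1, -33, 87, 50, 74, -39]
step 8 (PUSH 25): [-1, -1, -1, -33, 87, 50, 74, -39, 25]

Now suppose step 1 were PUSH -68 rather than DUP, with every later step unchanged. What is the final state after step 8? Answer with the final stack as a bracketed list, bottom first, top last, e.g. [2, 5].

(re-executing from step 1 with the substitution; state before step 1: [-1])
step 1 (PUSH -68): [-1, -68]
step 2 (DUP): [-1, -68, -68]
step 3 (PUSH -33): [-1, -68, -68, -33]
step 4 (PUSH 87): [-1, -68, -68, -33, 87]
step 5 (PUSH 50): [-1, -68, -68, -33, 87, 50]
step 6 (PUSH 74): [-1, -68, -68, -33, 87, 50, 74]
step 7 (PUSH -39): [-1, -68, -68, -33, 87, 50, 74, -39]
step 8 (PUSH 25): [-1, -68, -68, -33, 87, 50, 74, -39, 25]

[-1, -68, -68, -33, 87, 50, 74, -39, 25]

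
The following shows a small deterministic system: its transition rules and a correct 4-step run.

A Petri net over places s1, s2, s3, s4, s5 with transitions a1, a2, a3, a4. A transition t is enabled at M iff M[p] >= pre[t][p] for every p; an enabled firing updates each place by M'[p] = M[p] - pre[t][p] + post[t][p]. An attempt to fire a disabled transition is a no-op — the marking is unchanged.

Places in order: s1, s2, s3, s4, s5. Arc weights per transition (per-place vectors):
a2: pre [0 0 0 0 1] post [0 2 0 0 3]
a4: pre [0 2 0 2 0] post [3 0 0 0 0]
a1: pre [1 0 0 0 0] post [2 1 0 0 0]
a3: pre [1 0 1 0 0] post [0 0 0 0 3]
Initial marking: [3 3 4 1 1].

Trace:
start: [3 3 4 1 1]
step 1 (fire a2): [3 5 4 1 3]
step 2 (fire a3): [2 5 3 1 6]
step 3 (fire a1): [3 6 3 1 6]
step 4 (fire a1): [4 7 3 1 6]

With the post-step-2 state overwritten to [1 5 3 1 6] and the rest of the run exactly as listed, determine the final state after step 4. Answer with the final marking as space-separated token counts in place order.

state after step 2 := [1 5 3 1 6]
step 3 (fire a1): [2 6 3 1 6]
step 4 (fire a1): [3 7 3 1 6]

3 7 3 1 6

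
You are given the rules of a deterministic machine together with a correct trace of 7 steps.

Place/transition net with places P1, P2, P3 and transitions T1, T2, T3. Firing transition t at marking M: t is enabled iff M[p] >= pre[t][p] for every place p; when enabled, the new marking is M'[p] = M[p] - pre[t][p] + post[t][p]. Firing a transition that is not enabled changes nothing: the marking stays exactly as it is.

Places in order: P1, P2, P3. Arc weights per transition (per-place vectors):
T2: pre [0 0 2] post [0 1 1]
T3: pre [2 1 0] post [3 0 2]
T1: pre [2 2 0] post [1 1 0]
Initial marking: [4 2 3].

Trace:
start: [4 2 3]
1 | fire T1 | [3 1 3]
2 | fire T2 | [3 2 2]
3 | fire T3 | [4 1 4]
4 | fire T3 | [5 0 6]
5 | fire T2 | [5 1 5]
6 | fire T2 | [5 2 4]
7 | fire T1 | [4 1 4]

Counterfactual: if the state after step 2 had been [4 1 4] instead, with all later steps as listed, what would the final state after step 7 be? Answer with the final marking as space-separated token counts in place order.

4 1 4

state after step 2 := [4 1 4]
3 | fire T3 | [5 0 6]
4 | fire T3 | [5 0 6]
5 | fire T2 | [5 1 5]
6 | fire T2 | [5 2 4]
7 | fire T1 | [4 1 4]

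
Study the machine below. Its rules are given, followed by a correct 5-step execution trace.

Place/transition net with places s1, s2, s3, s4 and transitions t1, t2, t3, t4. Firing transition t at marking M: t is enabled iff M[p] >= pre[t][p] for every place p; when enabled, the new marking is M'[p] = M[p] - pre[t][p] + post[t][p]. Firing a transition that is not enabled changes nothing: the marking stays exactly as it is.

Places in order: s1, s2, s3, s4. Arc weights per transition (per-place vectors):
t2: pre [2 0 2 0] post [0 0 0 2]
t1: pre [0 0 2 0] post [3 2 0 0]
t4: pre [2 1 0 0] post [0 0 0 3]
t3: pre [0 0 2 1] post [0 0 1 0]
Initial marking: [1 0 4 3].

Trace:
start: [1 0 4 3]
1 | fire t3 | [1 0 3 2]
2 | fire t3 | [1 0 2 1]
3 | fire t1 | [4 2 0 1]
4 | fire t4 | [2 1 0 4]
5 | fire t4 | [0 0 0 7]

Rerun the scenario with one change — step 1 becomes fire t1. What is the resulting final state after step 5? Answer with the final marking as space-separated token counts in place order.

0 0 1 8

(re-executing from step 1 with the substitution; state before step 1: [1 0 4 3])
1 | fire t1 | [4 2 2 3]
2 | fire t3 | [4 2 1 2]
3 | fire t1 | [4 2 1 2]
4 | fire t4 | [2 1 1 5]
5 | fire t4 | [0 0 1 8]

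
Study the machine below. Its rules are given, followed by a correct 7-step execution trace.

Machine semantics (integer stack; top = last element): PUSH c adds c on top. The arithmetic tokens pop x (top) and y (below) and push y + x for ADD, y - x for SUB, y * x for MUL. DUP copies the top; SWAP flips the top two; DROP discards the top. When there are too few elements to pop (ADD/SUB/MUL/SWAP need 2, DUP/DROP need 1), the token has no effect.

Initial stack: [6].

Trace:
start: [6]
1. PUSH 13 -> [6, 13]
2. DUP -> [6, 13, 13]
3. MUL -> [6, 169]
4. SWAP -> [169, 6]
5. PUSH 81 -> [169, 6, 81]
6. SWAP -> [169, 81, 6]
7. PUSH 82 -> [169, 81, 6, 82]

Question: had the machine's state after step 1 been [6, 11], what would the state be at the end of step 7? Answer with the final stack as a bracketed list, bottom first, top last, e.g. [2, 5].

state after step 1 := [6, 11]
2. DUP -> [6, 11, 11]
3. MUL -> [6, 121]
4. SWAP -> [121, 6]
5. PUSH 81 -> [121, 6, 81]
6. SWAP -> [121, 81, 6]
7. PUSH 82 -> [121, 81, 6, 82]

[121, 81, 6, 82]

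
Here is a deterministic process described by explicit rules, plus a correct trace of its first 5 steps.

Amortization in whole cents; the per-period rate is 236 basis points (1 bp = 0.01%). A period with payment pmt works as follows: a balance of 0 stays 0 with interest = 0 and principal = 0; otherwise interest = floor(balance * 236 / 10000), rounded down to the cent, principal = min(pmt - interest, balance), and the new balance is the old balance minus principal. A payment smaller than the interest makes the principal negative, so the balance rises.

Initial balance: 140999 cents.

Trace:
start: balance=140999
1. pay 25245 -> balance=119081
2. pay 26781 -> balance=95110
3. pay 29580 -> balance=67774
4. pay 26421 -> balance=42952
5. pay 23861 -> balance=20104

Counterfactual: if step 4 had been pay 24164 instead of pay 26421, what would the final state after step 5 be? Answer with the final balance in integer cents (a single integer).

(re-executing from step 4 with the substitution; state before step 4: balance=67774)
4. pay 24164 -> balance=45209
5. pay 23861 -> balance=22414

22414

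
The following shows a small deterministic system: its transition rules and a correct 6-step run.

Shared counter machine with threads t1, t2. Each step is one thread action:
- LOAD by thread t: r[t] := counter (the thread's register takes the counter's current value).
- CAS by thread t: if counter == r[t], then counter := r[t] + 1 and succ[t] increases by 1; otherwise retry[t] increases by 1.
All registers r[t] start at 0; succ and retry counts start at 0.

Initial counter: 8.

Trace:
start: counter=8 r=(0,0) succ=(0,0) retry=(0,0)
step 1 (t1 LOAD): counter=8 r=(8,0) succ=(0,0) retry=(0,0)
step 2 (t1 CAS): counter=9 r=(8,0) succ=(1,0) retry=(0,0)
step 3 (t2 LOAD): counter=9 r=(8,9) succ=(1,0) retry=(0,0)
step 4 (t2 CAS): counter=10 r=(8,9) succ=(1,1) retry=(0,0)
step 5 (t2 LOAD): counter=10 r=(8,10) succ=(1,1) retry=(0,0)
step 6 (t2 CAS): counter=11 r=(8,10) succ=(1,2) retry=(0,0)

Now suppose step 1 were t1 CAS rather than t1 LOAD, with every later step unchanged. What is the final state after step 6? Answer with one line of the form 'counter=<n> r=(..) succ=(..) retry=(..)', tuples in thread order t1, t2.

counter=10 r=(0,9) succ=(0,2) retry=(2,0)

(re-executing from step 1 with the substitution; state before step 1: counter=8 r=(0,0) succ=(0,0) retry=(0,0))
step 1 (t1 CAS): counter=8 r=(0,0) succ=(0,0) retry=(1,0)
step 2 (t1 CAS): counter=8 r=(0,0) succ=(0,0) retry=(2,0)
step 3 (t2 LOAD): counter=8 r=(0,8) succ=(0,0) retry=(2,0)
step 4 (t2 CAS): counter=9 r=(0,8) succ=(0,1) retry=(2,0)
step 5 (t2 LOAD): counter=9 r=(0,9) succ=(0,1) retry=(2,0)
step 6 (t2 CAS): counter=10 r=(0,9) succ=(0,2) retry=(2,0)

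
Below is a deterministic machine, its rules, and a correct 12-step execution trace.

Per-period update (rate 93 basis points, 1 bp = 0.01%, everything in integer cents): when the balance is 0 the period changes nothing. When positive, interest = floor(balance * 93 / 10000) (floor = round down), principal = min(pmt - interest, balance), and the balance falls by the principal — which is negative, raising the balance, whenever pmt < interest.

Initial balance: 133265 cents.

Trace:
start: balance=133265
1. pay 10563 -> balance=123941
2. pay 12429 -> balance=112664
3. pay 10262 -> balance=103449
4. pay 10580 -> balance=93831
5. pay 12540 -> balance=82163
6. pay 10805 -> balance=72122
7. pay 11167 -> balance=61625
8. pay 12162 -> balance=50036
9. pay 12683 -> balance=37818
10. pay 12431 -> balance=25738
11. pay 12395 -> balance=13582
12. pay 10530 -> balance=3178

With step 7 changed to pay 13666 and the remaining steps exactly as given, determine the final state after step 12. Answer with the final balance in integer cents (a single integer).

560

(re-executing from step 7 with the substitution; state before step 7: balance=72122)
7. pay 13666 -> balance=59126
8. pay 12162 -> balance=47513
9. pay 12683 -> balance=35271
10. pay 12431 -> balance=23168
11. pay 12395 -> balance=10988
12. pay 10530 -> balance=560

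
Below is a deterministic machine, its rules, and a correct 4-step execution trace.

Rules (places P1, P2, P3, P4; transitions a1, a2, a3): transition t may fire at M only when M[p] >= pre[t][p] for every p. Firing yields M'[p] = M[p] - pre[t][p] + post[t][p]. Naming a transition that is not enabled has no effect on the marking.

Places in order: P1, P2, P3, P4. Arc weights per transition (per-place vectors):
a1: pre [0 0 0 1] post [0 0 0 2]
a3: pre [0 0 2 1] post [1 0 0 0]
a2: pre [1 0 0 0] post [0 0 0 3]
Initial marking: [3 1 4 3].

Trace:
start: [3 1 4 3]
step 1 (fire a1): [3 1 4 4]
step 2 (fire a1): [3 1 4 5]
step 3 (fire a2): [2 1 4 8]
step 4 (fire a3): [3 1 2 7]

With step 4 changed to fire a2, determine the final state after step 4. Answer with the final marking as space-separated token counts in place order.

(re-executing from step 4 with the substitution; state before step 4: [2 1 4 8])
step 4 (fire a2): [1 1 4 11]

1 1 4 11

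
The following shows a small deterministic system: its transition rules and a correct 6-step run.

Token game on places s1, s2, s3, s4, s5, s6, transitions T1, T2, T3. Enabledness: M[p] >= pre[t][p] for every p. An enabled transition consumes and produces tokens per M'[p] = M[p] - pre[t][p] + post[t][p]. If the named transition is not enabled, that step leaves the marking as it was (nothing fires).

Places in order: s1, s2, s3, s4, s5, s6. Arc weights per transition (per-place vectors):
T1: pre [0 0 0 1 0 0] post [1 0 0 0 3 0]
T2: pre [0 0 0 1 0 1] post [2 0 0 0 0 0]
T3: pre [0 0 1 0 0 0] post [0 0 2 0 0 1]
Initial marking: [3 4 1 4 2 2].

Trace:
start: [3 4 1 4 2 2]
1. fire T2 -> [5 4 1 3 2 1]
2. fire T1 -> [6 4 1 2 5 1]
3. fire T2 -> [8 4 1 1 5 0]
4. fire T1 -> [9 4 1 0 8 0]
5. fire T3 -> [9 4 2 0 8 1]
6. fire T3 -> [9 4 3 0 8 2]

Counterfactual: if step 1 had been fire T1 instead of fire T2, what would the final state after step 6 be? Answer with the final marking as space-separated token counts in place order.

(re-executing from step 1 with the substitution; state before step 1: [3 4 1 4 2 2])
1. fire T1 -> [4 4 1 3 5 2]
2. fire T1 -> [5 4 1 2 8 2]
3. fire T2 -> [7 4 1 1 8 1]
4. fire T1 -> [8 4 1 0 11 1]
5. fire T3 -> [8 4 2 0 11 2]
6. fire T3 -> [8 4 3 0 11 3]

8 4 3 0 11 3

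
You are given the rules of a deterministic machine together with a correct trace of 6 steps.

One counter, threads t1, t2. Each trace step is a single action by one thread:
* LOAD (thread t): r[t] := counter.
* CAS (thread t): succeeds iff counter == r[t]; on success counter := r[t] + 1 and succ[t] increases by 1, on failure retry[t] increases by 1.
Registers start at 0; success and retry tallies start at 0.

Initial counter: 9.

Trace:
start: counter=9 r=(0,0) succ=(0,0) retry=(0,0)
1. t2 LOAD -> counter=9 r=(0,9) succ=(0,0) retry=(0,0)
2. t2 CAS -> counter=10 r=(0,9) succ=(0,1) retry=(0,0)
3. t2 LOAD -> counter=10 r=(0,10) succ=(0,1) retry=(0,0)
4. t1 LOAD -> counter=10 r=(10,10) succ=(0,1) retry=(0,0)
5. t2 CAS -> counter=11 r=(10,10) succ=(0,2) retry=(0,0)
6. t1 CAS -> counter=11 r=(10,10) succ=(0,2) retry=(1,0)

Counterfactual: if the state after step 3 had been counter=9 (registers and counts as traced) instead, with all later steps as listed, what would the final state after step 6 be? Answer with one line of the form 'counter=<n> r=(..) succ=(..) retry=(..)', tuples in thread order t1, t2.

state after step 3 := counter=9 r=(0,10) succ=(0,1) retry=(0,0)
4. t1 LOAD -> counter=9 r=(9,10) succ=(0,1) retry=(0,0)
5. t2 CAS -> counter=9 r=(9,10) succ=(0,1) retry=(0,1)
6. t1 CAS -> counter=10 r=(9,10) succ=(1,1) retry=(0,1)

counter=10 r=(9,10) succ=(1,1) retry=(0,1)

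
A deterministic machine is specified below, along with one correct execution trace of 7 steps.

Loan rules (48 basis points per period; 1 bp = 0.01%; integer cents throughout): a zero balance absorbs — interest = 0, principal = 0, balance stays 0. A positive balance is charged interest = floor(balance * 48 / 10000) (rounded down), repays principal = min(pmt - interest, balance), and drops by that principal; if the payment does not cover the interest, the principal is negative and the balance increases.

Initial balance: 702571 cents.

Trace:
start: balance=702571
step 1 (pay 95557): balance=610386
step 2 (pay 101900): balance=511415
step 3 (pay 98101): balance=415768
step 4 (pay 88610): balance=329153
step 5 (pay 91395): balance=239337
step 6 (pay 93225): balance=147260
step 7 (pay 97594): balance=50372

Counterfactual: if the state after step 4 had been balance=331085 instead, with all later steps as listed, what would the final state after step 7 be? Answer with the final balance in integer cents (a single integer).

52334

state after step 4 := balance=331085
step 5 (pay 91395): balance=241279
step 6 (pay 93225): balance=149212
step 7 (pay 97594): balance=52334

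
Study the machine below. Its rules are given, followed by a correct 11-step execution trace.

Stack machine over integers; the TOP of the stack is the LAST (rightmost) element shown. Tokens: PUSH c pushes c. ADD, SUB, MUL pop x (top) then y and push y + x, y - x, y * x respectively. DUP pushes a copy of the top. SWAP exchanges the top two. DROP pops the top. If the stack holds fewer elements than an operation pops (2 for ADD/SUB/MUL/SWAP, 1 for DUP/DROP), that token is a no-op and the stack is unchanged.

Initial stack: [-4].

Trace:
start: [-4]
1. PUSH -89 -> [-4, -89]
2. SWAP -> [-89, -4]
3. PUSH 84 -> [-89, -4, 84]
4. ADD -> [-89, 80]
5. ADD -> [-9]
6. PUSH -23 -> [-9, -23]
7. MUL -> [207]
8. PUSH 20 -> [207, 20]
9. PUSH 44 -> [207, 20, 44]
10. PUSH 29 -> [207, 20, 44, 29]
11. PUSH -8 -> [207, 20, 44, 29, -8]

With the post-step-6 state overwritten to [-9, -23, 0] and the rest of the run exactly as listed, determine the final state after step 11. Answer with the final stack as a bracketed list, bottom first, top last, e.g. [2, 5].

[-9, 0, 20, 44, 29, -8]

state after step 6 := [-9, -23, 0]
7. MUL -> [-9, 0]
8. PUSH 20 -> [-9, 0, 20]
9. PUSH 44 -> [-9, 0, 20, 44]
10. PUSH 29 -> [-9, 0, 20, 44, 29]
11. PUSH -8 -> [-9, 0, 20, 44, 29, -8]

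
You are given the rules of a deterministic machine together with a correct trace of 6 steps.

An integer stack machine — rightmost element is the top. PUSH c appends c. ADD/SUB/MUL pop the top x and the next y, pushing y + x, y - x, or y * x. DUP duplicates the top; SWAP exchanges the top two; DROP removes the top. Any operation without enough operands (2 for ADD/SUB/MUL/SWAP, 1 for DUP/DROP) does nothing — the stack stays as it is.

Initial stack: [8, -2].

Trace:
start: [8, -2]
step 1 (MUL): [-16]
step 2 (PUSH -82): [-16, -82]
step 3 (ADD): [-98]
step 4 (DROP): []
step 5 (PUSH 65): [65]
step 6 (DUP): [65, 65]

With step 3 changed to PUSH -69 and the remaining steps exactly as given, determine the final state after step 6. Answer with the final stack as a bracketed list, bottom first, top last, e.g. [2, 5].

[-16, -82, 65, 65]

(re-executing from step 3 with the substitution; state before step 3: [-16, -82])
step 3 (PUSH -69): [-16, -82, -69]
step 4 (DROP): [-16, -82]
step 5 (PUSH 65): [-16, -82, 65]
step 6 (DUP): [-16, -82, 65, 65]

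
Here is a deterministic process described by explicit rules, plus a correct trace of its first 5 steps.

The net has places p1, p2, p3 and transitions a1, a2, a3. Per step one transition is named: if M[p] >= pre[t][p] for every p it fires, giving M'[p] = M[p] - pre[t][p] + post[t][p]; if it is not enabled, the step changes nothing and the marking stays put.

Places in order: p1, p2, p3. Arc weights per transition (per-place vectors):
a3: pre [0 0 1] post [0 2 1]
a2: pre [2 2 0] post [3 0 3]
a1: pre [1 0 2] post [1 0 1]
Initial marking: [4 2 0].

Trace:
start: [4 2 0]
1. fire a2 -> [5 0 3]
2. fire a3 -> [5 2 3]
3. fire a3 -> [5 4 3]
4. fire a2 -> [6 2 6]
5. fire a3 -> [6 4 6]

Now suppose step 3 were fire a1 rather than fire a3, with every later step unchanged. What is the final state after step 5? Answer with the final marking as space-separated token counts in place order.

6 2 5

(re-executing from step 3 with the substitution; state before step 3: [5 2 3])
3. fire a1 -> [5 2 2]
4. fire a2 -> [6 0 5]
5. fire a3 -> [6 2 5]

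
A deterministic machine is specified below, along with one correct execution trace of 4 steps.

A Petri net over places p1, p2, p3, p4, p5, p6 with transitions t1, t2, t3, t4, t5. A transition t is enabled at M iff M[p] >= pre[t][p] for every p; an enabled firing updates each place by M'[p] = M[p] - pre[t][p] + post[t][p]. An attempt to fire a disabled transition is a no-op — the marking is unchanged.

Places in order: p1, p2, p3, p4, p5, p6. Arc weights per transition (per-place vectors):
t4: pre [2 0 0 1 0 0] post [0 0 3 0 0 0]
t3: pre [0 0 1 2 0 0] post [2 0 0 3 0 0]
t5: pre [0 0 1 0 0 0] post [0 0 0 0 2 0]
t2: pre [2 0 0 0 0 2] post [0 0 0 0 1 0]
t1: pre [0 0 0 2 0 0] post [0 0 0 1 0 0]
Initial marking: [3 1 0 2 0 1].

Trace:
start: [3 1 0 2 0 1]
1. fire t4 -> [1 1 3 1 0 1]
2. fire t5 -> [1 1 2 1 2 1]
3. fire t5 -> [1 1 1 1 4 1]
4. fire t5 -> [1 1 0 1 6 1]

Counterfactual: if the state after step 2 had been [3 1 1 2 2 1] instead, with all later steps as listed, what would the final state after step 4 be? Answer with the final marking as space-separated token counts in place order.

3 1 0 2 4 1

state after step 2 := [3 1 1 2 2 1]
3. fire t5 -> [3 1 0 2 4 1]
4. fire t5 -> [3 1 0 2 4 1]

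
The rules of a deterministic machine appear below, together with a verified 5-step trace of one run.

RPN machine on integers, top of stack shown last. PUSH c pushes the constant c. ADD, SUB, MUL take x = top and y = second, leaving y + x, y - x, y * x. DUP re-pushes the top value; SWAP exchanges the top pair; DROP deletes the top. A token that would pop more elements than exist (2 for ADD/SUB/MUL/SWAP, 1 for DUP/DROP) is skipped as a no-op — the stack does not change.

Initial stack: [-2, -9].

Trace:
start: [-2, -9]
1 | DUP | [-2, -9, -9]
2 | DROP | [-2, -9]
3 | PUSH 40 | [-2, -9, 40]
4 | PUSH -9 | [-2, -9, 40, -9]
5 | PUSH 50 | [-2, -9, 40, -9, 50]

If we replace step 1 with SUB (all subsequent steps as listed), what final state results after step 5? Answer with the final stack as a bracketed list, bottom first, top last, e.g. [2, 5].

(re-executing from step 1 with the substitution; state before step 1: [-2, -9])
1 | SUB | [7]
2 | DROP | []
3 | PUSH 40 | [40]
4 | PUSH -9 | [40, -9]
5 | PUSH 50 | [40, -9, 50]

[40, -9, 50]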